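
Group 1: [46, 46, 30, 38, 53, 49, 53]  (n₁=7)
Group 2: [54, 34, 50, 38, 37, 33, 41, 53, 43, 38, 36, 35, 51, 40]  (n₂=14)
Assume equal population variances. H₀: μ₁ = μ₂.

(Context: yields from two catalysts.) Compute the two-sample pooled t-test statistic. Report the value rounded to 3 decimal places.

x̄₁=45.000, s₁=8.367, n₁=7
x̄₂=41.643, s₂=7.344, n₂=14
s_p² = [6·8.367² + 13·7.344²]/19 = 59.0113
SE = √(s_p²·(1/7+1/14)) = 3.5560
t = (45.000−41.643)/3.5560 = 0.9441
df = 19

test statistic = 0.944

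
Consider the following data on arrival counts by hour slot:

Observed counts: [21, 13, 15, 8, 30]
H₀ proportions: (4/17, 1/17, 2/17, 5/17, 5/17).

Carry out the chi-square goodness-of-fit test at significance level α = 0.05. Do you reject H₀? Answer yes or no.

n = 87; E_i = n·p_i = [20.47, 5.12, 10.24, 25.59, 25.59]
χ² = (21−20.47)²/20.47 + (13−5.12)²/5.12 + (15−10.24)²/10.24 + (8−25.59)²/25.59 + (30−25.59)²/25.59 = 27.2224
df = 4
p-value (upper-tail) = 0.00002
At α=0.05: p < α → reject H₀

reject H₀: yes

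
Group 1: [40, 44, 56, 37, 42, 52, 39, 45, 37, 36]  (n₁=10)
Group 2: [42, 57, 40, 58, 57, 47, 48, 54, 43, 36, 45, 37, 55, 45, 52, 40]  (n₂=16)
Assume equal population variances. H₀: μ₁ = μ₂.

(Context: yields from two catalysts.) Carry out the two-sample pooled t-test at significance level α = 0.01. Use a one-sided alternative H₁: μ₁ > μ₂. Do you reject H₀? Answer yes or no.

reject H₀: no

x̄₁=42.800, s₁=6.680, n₁=10
x̄₂=47.250, s₂=7.425, n₂=16
s_p² = [9·6.680² + 15·7.425²]/24 = 51.1917
SE = √(s_p²·(1/10+1/16)) = 2.8842
t = (42.800−47.250)/2.8842 = -1.5429
df = 24
p-value (one-sided, H₁ greater) = 0.93203
At α=0.01: p ≥ α → fail to reject H₀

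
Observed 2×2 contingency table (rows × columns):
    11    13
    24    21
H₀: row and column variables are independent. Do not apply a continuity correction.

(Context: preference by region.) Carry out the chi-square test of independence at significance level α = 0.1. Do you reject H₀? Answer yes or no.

Row totals [24, 45], col totals [35, 34], n=69
χ² = (11−12.17)²/12.17 + (13−11.83)²/11.83 + (24−22.83)²/22.83 + (21−22.17)²/22.17 = 0.3522
df = 1
p-value (upper-tail) = 0.55284
At α=0.1: p ≥ α → fail to reject H₀

reject H₀: no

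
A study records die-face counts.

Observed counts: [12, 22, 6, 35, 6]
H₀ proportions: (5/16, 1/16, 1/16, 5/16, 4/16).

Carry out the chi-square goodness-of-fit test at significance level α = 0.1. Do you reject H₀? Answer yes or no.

n = 81; E_i = n·p_i = [25.31, 5.06, 5.06, 25.31, 20.25]
χ² = (12−25.31)²/25.31 + (22−5.06)²/5.06 + (6−5.06)²/5.06 + (35−25.31)²/25.31 + (6−20.25)²/20.25 = 77.5778
df = 4
p-value (upper-tail) = 0.00000
At α=0.1: p < α → reject H₀

reject H₀: yes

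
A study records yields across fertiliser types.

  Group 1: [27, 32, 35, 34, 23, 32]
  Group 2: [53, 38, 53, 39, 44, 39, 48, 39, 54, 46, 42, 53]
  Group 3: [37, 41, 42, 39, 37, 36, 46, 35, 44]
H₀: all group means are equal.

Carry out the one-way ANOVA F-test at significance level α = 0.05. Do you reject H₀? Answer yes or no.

reject H₀: yes

Group means [30.50, 45.67, 39.67], grand mean 40.296
SSB = Σnᵢ(x̄ᵢ−x̄)² = 925.463; SSW = ΣΣ(x−x̄ᵢ)² = 666.167
MSB = 925.463/2 = 462.7315; MSW = 666.167/24 = 27.7569
F = MSB/MSW = 16.6708
df = (2, 24)
p-value (upper-tail) = 0.00003
At α=0.05: p < α → reject H₀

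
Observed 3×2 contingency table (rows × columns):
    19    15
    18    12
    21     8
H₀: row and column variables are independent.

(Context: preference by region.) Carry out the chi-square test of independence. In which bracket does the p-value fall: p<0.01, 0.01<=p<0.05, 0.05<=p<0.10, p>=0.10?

p-value bracket: p>=0.10

Row totals [34, 30, 29], col totals [58, 35], n=93
χ² = (19−21.20)²/21.20 + (15−12.80)²/12.80 + (18−18.71)²/18.71 + (12−11.29)²/11.29 + (21−18.09)²/18.09 + (8−10.91)²/10.91 = 1.9279
df = 2
p-value (upper-tail) = 0.38138
→ bracket: p>=0.10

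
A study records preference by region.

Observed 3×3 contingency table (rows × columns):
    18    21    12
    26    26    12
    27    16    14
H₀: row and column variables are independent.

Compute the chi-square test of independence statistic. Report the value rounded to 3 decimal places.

test statistic = 3.197

Row totals [51, 64, 57], col totals [71, 63, 38], n=172
χ² = (18−21.05)²/21.05 + (21−18.68)²/18.68 + (12−11.27)²/11.27 + (26−26.42)²/26.42 + (26−23.44)²/23.44 + (12−14.14)²/14.14 + (27−23.53)²/23.53 + (16−20.88)²/20.88 + (14−12.59)²/12.59 = 3.1967
df = 4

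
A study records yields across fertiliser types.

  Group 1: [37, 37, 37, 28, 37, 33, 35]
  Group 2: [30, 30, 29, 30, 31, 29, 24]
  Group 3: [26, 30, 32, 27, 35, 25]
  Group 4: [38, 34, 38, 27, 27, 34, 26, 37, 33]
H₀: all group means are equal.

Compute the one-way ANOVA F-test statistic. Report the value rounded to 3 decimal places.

test statistic = 3.834

Group means [34.86, 29.00, 29.17, 32.67], grand mean 31.586
SSB = Σnᵢ(x̄ᵢ−x̄)² = 167.344; SSW = ΣΣ(x−x̄ᵢ)² = 363.690
MSB = 167.344/3 = 55.7813; MSW = 363.690/25 = 14.5476
F = MSB/MSW = 3.8344
df = (3, 25)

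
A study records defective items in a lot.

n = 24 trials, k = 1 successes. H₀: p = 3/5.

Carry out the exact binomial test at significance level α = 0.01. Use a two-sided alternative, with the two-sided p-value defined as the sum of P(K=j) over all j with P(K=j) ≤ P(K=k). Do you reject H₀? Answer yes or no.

Exact binomial: n=24, k=1, p₀=3/5=0.6000
P(X=j) = C(n,j)·p₀^j·(1−p₀)^(n−j); p = Σ P(X=j) over j with P(X=j) ≤ P(X=1)
p-value (two-sided) = 0.00000
At α=0.01: p < α → reject H₀

reject H₀: yes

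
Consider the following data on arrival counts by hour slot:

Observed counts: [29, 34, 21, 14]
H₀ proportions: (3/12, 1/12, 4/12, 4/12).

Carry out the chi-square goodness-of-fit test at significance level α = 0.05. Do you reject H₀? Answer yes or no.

n = 98; E_i = n·p_i = [24.50, 8.17, 32.67, 32.67]
χ² = (29−24.50)²/24.50 + (34−8.17)²/8.17 + (21−32.67)²/32.67 + (14−32.67)²/32.67 = 97.3776
df = 3
p-value (upper-tail) = 0.00000
At α=0.05: p < α → reject H₀

reject H₀: yes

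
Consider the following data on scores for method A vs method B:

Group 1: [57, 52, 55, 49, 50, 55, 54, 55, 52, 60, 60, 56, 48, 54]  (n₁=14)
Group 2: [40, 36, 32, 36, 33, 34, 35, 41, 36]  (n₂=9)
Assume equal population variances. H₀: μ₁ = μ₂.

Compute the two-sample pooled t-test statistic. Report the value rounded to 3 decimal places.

x̄₁=54.071, s₁=3.647, n₁=14
x̄₂=35.889, s₂=2.977, n₂=9
s_p² = [13·3.647² + 8·2.977²]/21 = 11.6104
SE = √(s_p²·(1/14+1/9)) = 1.4558
t = (54.071−35.889)/1.4558 = 12.4897
df = 21

test statistic = 12.490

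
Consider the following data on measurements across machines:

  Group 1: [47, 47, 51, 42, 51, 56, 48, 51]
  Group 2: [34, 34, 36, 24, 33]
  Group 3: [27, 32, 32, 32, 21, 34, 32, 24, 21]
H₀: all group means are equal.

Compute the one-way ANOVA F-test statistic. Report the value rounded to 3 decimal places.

Group means [49.12, 32.20, 28.33], grand mean 36.773
SSB = Σnᵢ(x̄ᵢ−x̄)² = 1966.189; SSW = ΣΣ(x−x̄ᵢ)² = 421.675
MSB = 1966.189/2 = 983.0943; MSW = 421.675/19 = 22.1934
F = MSB/MSW = 44.2967
df = (2, 19)

test statistic = 44.297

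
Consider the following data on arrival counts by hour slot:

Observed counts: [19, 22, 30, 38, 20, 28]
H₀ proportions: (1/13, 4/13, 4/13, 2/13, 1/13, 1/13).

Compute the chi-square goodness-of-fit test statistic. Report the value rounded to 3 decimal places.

test statistic = 59.363

n = 157; E_i = n·p_i = [12.08, 48.31, 48.31, 24.15, 12.08, 12.08]
χ² = (19−12.08)²/12.08 + (22−48.31)²/48.31 + (30−48.31)²/48.31 + (38−24.15)²/24.15 + (20−12.08)²/12.08 + (28−12.08)²/12.08 = 59.3631
df = 5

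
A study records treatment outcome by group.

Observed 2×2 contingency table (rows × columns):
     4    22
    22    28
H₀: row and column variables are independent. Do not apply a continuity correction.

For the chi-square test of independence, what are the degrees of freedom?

degrees of freedom = 1

df = (r−1)(c−1) = (2−1)·(2−1) = 1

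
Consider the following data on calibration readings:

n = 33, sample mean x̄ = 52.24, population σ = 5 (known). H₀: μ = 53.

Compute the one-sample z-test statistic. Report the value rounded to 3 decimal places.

test statistic = -0.873

SE = σ/√n = 5/√33 = 0.8704
z = (x̄−μ₀)/SE = (52.24−53)/0.8704 = -0.8732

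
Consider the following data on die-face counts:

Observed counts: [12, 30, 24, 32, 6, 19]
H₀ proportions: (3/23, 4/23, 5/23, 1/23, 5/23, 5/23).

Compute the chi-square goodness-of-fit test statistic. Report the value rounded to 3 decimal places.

test statistic = 155.917

n = 123; E_i = n·p_i = [16.04, 21.39, 26.74, 5.35, 26.74, 26.74]
χ² = (12−16.04)²/16.04 + (30−21.39)²/21.39 + (24−26.74)²/26.74 + (32−5.35)²/5.35 + (6−26.74)²/26.74 + (19−26.74)²/26.74 = 155.9171
df = 5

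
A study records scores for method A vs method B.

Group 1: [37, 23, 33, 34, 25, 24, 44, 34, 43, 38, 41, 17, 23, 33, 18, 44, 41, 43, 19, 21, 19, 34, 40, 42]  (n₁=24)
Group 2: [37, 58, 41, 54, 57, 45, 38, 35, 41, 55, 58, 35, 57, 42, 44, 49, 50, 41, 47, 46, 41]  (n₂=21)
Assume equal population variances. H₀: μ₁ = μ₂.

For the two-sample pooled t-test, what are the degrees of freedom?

df = n₁ + n₂ − 2 = 24 + 21 − 2 = 43

degrees of freedom = 43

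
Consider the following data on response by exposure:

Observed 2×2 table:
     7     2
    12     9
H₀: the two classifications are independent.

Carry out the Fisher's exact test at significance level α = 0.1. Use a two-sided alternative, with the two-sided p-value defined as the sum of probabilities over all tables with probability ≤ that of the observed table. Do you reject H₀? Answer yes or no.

reject H₀: no

Margins: r₁=9, r₂=21, c₁=19, c₂=11, n=30
p_obs = C(9,7)·C(21,12)/C(30,19); sum pmf over tables with pmf ≤ p_obs
p-value (two-sided) = 0.41889
At α=0.1: p ≥ α → fail to reject H₀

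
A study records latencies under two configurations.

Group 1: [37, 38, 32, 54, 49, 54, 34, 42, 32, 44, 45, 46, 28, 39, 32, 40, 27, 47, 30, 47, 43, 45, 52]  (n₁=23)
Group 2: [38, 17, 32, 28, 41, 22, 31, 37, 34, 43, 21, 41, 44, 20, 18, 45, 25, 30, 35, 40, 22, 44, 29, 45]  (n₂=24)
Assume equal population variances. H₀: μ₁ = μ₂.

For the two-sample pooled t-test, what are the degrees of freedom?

df = n₁ + n₂ − 2 = 23 + 24 − 2 = 45

degrees of freedom = 45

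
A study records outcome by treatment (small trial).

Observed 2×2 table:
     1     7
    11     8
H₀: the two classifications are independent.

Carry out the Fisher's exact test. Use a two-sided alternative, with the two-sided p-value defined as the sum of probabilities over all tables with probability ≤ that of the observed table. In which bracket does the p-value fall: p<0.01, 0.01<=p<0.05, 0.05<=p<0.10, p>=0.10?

p-value bracket: 0.01<=p<0.05

Margins: r₁=8, r₂=19, c₁=12, c₂=15, n=27
p_obs = C(8,1)·C(19,11)/C(27,12); sum pmf over tables with pmf ≤ p_obs
p-value (two-sided) = 0.04326
→ bracket: 0.01<=p<0.05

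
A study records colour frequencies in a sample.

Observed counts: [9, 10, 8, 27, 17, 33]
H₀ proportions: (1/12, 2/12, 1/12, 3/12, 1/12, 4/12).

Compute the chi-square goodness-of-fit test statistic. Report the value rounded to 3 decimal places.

test statistic = 11.298

n = 104; E_i = n·p_i = [8.67, 17.33, 8.67, 26.00, 8.67, 34.67]
χ² = (9−8.67)²/8.67 + (10−17.33)²/17.33 + (8−8.67)²/8.67 + (27−26.00)²/26.00 + (17−8.67)²/8.67 + (33−34.67)²/34.67 = 11.2981
df = 5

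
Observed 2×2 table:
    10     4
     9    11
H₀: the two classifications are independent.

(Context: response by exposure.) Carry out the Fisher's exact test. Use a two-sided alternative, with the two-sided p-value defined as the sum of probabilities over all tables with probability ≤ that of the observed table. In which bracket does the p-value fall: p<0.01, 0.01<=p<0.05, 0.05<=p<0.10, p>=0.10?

p-value bracket: p>=0.10

Margins: r₁=14, r₂=20, c₁=19, c₂=15, n=34
p_obs = C(14,10)·C(20,9)/C(34,19); sum pmf over tables with pmf ≤ p_obs
p-value (two-sided) = 0.17057
→ bracket: p>=0.10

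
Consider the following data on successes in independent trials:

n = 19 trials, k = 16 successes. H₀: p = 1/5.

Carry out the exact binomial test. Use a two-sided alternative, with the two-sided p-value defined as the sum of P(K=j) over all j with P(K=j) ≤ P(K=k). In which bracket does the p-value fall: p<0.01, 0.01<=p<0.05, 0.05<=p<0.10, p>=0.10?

Exact binomial: n=19, k=16, p₀=1/5=0.2000
P(X=j) = C(n,j)·p₀^j·(1−p₀)^(n−j); p = Σ P(X=j) over j with P(X=j) ≤ P(X=16)
p-value (two-sided) = 0.00000
→ bracket: p<0.01

p-value bracket: p<0.01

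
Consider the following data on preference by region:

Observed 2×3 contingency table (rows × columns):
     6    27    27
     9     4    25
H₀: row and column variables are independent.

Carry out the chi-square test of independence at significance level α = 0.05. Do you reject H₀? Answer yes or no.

reject H₀: yes

Row totals [60, 38], col totals [15, 31, 52], n=98
χ² = (6−9.18)²/9.18 + (27−18.98)²/18.98 + (27−31.84)²/31.84 + (9−5.82)²/5.82 + (4−12.02)²/12.02 + (25−20.16)²/20.16 = 13.4821
df = 2
p-value (upper-tail) = 0.00118
At α=0.05: p < α → reject H₀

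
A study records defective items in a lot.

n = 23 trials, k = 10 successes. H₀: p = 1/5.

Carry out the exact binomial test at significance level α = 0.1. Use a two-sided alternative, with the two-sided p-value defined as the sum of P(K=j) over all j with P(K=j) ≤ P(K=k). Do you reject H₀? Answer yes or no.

reject H₀: yes

Exact binomial: n=23, k=10, p₀=1/5=0.2000
P(X=j) = C(n,j)·p₀^j·(1−p₀)^(n−j); p = Σ P(X=j) over j with P(X=j) ≤ P(X=10)
p-value (two-sided) = 0.01484
At α=0.1: p < α → reject H₀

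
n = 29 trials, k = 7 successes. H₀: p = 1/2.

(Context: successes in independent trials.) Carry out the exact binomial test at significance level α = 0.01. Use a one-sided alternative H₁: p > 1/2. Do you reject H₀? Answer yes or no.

Exact binomial: n=29, k=7, p₀=1/2=0.5000
P(X≥7) from Σ C(n,i)·p₀^i·(1−p₀)^(n−i)
p-value (one-sided, H₁ greater) = 0.99884
At α=0.01: p ≥ α → fail to reject H₀

reject H₀: no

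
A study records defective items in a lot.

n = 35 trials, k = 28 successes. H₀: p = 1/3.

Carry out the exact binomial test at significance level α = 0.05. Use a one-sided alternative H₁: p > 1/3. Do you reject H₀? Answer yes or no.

reject H₀: yes

Exact binomial: n=35, k=28, p₀=1/3=0.3333
P(X≥28) from Σ C(n,i)·p₀^i·(1−p₀)^(n−i)
p-value (one-sided, H₁ greater) = 0.00000
At α=0.05: p < α → reject H₀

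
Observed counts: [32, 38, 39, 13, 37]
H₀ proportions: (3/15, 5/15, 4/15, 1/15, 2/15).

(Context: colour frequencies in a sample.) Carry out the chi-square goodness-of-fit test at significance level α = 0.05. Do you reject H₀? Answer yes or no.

reject H₀: yes

n = 159; E_i = n·p_i = [31.80, 53.00, 42.40, 10.60, 21.20]
χ² = (32−31.80)²/31.80 + (38−53.00)²/53.00 + (39−42.40)²/42.40 + (13−10.60)²/10.60 + (37−21.20)²/21.20 = 16.8381
df = 4
p-value (upper-tail) = 0.00208
At α=0.05: p < α → reject H₀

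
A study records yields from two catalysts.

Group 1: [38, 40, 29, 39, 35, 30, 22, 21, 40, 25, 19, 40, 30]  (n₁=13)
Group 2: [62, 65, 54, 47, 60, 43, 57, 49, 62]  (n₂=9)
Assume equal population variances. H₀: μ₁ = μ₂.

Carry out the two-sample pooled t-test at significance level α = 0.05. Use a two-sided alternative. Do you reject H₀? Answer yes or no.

reject H₀: yes

x̄₁=31.385, s₁=7.837, n₁=13
x̄₂=55.444, s₂=7.667, n₂=9
s_p² = [12·7.837² + 8·7.667²]/20 = 60.3650
SE = √(s_p²·(1/13+1/9)) = 3.3691
t = (31.385−55.444)/3.3691 = -7.1414
df = 20
p-value (two-sided) = 0.00000
At α=0.05: p < α → reject H₀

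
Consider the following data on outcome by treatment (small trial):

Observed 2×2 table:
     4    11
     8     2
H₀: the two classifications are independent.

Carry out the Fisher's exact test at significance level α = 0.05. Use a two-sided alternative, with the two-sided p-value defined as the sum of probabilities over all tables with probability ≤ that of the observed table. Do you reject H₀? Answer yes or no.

Margins: r₁=15, r₂=10, c₁=12, c₂=13, n=25
p_obs = C(15,4)·C(10,8)/C(25,12); sum pmf over tables with pmf ≤ p_obs
p-value (two-sided) = 0.01542
At α=0.05: p < α → reject H₀

reject H₀: yes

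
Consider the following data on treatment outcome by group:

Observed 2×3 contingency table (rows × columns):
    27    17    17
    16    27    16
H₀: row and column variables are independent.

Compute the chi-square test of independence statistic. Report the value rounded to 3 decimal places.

test statistic = 5.085

Row totals [61, 59], col totals [43, 44, 33], n=120
χ² = (27−21.86)²/21.86 + (17−22.37)²/22.37 + (17−16.77)²/16.77 + (16−21.14)²/21.14 + (27−21.63)²/21.63 + (16−16.23)²/16.23 = 5.0851
df = 2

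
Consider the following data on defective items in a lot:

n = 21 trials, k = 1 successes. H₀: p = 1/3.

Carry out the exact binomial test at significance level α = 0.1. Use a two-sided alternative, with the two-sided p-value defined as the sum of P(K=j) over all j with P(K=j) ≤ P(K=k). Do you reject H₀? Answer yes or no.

reject H₀: yes

Exact binomial: n=21, k=1, p₀=1/3=0.3333
P(X=j) = C(n,j)·p₀^j·(1−p₀)^(n−j); p = Σ P(X=j) over j with P(X=j) ≤ P(X=1)
p-value (two-sided) = 0.00413
At α=0.1: p < α → reject H₀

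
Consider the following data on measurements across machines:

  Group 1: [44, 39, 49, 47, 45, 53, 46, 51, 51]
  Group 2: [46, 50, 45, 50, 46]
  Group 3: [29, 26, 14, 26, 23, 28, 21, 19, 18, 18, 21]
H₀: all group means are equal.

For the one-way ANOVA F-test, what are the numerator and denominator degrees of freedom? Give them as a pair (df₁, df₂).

k = 3 groups, N = 25 total
df = (k−1, N−k) = (3−1, 25−3) = (2, 22)

degrees of freedom = [2, 22]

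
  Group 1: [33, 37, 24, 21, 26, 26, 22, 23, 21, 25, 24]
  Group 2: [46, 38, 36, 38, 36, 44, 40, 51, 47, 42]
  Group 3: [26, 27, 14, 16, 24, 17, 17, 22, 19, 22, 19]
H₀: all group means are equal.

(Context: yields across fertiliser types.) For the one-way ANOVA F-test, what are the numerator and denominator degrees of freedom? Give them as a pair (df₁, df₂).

k = 3 groups, N = 32 total
df = (k−1, N−k) = (3−1, 32−3) = (2, 29)

degrees of freedom = [2, 29]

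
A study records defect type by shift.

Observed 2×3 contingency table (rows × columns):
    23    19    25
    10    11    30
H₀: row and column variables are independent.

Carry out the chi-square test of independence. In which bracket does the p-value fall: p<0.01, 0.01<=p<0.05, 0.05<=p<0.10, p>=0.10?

p-value bracket: 0.05<=p<0.10

Row totals [67, 51], col totals [33, 30, 55], n=118
χ² = (23−18.74)²/18.74 + (19−17.03)²/17.03 + (25−31.23)²/31.23 + (10−14.26)²/14.26 + (11−12.97)²/12.97 + (30−23.77)²/23.77 = 5.6434
df = 2
p-value (upper-tail) = 0.05951
→ bracket: 0.05<=p<0.10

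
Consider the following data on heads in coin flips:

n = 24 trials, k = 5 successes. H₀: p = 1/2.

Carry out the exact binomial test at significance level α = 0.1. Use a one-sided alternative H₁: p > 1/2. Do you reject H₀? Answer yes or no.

Exact binomial: n=24, k=5, p₀=1/2=0.5000
P(X≥5) from Σ C(n,i)·p₀^i·(1−p₀)^(n−i)
p-value (one-sided, H₁ greater) = 0.99923
At α=0.1: p ≥ α → fail to reject H₀

reject H₀: no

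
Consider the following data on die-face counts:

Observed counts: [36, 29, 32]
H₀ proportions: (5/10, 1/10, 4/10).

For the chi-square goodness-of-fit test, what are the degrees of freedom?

degrees of freedom = 2

df = k − 1 = 3 − 1 = 2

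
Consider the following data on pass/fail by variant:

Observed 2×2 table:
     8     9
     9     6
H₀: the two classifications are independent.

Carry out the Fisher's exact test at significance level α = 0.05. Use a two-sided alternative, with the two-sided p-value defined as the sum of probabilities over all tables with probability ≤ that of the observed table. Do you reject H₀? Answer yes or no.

Margins: r₁=17, r₂=15, c₁=17, c₂=15, n=32
p_obs = C(17,8)·C(15,9)/C(32,17); sum pmf over tables with pmf ≤ p_obs
p-value (two-sided) = 0.50226
At α=0.05: p ≥ α → fail to reject H₀

reject H₀: no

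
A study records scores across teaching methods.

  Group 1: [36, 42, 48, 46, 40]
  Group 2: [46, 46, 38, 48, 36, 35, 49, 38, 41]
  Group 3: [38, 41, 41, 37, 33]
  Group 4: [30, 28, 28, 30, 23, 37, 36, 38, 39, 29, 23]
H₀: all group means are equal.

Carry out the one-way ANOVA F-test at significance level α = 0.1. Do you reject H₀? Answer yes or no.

Group means [42.40, 41.89, 38.00, 31.00], grand mean 37.333
SSB = Σnᵢ(x̄ᵢ−x̄)² = 758.578; SSW = ΣΣ(x−x̄ᵢ)² = 696.089
MSB = 758.578/3 = 252.8593; MSW = 696.089/26 = 26.7726
F = MSB/MSW = 9.4447
df = (3, 26)
p-value (upper-tail) = 0.00022
At α=0.1: p < α → reject H₀

reject H₀: yes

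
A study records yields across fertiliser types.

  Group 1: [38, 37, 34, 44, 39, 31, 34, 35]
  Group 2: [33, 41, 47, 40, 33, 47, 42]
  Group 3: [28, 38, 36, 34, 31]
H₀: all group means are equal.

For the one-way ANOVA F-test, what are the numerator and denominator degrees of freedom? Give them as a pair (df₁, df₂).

k = 3 groups, N = 20 total
df = (k−1, N−k) = (3−1, 20−3) = (2, 17)

degrees of freedom = [2, 17]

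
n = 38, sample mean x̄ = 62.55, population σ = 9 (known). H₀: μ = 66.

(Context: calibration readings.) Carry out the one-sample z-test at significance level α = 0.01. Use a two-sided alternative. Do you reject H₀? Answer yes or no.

reject H₀: no

SE = σ/√n = 9/√38 = 1.4600
z = (x̄−μ₀)/SE = (62.55−66)/1.4600 = -2.3630
p-value (two-sided) = 0.01813
At α=0.01: p ≥ α → fail to reject H₀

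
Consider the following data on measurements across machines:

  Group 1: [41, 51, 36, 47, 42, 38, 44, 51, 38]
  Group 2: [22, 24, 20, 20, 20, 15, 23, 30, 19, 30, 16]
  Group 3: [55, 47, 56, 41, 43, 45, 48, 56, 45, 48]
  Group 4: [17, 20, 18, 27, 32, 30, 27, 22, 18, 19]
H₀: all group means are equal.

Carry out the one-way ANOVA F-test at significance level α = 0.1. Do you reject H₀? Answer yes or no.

Group means [43.11, 21.73, 48.40, 23.00], grand mean 33.525
SSB = Σnᵢ(x̄ᵢ−x̄)² = 5678.504; SSW = ΣΣ(x−x̄ᵢ)² = 1029.471
MSB = 5678.504/3 = 1892.8348; MSW = 1029.471/36 = 28.5964
F = MSB/MSW = 66.1913
df = (3, 36)
p-value (upper-tail) = 0.00000
At α=0.1: p < α → reject H₀

reject H₀: yes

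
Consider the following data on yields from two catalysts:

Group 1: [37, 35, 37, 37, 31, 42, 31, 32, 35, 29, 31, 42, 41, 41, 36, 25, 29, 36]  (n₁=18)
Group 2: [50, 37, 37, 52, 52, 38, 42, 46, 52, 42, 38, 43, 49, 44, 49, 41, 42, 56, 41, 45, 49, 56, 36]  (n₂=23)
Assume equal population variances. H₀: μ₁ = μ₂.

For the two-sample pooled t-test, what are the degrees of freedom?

df = n₁ + n₂ − 2 = 18 + 23 − 2 = 39

degrees of freedom = 39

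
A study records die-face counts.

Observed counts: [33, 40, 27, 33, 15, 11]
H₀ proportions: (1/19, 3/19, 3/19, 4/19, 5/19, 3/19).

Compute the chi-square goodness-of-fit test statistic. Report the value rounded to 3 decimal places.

n = 159; E_i = n·p_i = [8.37, 25.11, 25.11, 33.47, 41.84, 25.11]
χ² = (33−8.37)²/8.37 + (40−25.11)²/25.11 + (27−25.11)²/25.11 + (33−33.47)²/33.47 + (15−41.84)²/41.84 + (11−25.11)²/25.11 = 106.6316
df = 5

test statistic = 106.632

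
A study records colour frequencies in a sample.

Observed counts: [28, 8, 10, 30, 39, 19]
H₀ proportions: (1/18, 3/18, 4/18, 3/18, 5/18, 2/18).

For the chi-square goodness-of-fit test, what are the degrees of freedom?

degrees of freedom = 5

df = k − 1 = 6 − 1 = 5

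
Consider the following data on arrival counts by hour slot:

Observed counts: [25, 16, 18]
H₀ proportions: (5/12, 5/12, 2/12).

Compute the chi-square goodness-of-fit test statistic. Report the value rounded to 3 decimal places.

n = 59; E_i = n·p_i = [24.58, 24.58, 9.83]
χ² = (25−24.58)²/24.58 + (16−24.58)²/24.58 + (18−9.83)²/9.83 = 9.7864
df = 2

test statistic = 9.786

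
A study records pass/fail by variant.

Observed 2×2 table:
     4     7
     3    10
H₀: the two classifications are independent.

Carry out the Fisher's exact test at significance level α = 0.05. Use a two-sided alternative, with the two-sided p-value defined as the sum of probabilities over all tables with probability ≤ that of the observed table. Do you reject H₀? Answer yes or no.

reject H₀: no

Margins: r₁=11, r₂=13, c₁=7, c₂=17, n=24
p_obs = C(11,4)·C(13,3)/C(24,7); sum pmf over tables with pmf ≤ p_obs
p-value (two-sided) = 0.65913
At α=0.05: p ≥ α → fail to reject H₀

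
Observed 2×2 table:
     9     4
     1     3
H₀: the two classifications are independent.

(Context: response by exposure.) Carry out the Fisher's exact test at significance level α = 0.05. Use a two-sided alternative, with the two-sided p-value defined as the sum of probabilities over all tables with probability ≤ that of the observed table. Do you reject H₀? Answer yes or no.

Margins: r₁=13, r₂=4, c₁=10, c₂=7, n=17
p_obs = C(13,9)·C(4,1)/C(17,10); sum pmf over tables with pmf ≤ p_obs
p-value (two-sided) = 0.25000
At α=0.05: p ≥ α → fail to reject H₀

reject H₀: no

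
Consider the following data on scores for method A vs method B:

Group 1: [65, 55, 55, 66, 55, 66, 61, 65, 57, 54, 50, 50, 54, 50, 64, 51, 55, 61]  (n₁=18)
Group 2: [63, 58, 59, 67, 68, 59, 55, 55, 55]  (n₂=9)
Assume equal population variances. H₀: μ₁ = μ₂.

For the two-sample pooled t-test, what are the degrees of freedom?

degrees of freedom = 25

df = n₁ + n₂ − 2 = 18 + 9 − 2 = 25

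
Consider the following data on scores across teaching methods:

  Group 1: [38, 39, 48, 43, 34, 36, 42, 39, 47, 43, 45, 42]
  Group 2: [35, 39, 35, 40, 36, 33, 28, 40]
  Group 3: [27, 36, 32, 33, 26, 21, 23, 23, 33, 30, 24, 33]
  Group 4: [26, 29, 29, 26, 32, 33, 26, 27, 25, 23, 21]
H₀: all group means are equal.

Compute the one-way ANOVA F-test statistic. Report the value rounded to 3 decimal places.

Group means [41.33, 35.75, 28.42, 27.00], grand mean 33.023
SSB = Σnᵢ(x̄ᵢ−x̄)² = 1541.893; SSW = ΣΣ(x−x̄ᵢ)² = 721.083
MSB = 1541.893/3 = 513.9645; MSW = 721.083/39 = 18.4893
F = MSB/MSW = 27.7979
df = (3, 39)

test statistic = 27.798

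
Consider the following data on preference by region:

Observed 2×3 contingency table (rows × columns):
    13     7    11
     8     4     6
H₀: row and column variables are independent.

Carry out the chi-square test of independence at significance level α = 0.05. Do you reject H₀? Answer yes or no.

Row totals [31, 18], col totals [21, 11, 17], n=49
χ² = (13−13.29)²/13.29 + (7−6.96)²/6.96 + (11−10.76)²/10.76 + (8−7.71)²/7.71 + (4−4.04)²/4.04 + (6−6.24)²/6.24 = 0.0326
df = 2
p-value (upper-tail) = 0.98385
At α=0.05: p ≥ α → fail to reject H₀

reject H₀: no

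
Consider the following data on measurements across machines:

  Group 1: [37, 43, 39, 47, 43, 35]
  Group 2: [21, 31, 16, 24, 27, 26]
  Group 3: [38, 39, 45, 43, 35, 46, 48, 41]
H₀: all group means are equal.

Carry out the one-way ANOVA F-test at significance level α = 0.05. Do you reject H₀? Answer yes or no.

Group means [40.67, 24.17, 41.88], grand mean 36.200
SSB = Σnᵢ(x̄ᵢ−x̄)² = 1246.158; SSW = ΣΣ(x−x̄ᵢ)² = 371.042
MSB = 1246.158/2 = 623.0792; MSW = 371.042/17 = 21.8260
F = MSB/MSW = 28.5476
df = (2, 17)
p-value (upper-tail) = 0.00000
At α=0.05: p < α → reject H₀

reject H₀: yes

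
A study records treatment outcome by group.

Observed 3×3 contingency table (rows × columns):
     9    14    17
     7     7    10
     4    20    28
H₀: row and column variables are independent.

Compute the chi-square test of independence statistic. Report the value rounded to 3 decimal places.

test statistic = 6.599

Row totals [40, 24, 52], col totals [20, 41, 55], n=116
χ² = (9−6.90)²/6.90 + (14−14.14)²/14.14 + (17−18.97)²/18.97 + (7−4.14)²/4.14 + (7−8.48)²/8.48 + (10−11.38)²/11.38 + (4−8.97)²/8.97 + (20−18.38)²/18.38 + (28−24.66)²/24.66 = 6.5994
df = 4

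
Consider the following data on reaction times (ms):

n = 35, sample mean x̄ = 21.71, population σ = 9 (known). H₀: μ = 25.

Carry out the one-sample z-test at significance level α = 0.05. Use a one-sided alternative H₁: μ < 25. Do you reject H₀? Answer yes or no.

SE = σ/√n = 9/√35 = 1.5213
z = (x̄−μ₀)/SE = (21.71−25)/1.5213 = -2.1627
p-value (one-sided, H₁ less) = 0.01528
At α=0.05: p < α → reject H₀

reject H₀: yes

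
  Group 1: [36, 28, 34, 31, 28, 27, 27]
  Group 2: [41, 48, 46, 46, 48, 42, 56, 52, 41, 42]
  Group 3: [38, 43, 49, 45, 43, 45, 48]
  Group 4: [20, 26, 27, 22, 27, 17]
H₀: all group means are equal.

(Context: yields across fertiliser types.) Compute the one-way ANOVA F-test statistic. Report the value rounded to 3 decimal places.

Group means [30.14, 46.20, 44.43, 23.17], grand mean 37.433
SSB = Σnᵢ(x̄ᵢ−x̄)² = 2704.362; SSW = ΣΣ(x−x̄ᵢ)² = 471.005
MSB = 2704.362/3 = 901.4540; MSW = 471.005/26 = 18.1156
F = MSB/MSW = 49.7613
df = (3, 26)

test statistic = 49.761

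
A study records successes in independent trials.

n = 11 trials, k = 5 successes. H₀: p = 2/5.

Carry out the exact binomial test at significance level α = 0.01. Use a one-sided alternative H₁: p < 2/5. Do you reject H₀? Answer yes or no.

reject H₀: no

Exact binomial: n=11, k=5, p₀=2/5=0.4000
P(X≤5) from Σ C(n,i)·p₀^i·(1−p₀)^(n−i)
p-value (one-sided, H₁ less) = 0.75350
At α=0.01: p ≥ α → fail to reject H₀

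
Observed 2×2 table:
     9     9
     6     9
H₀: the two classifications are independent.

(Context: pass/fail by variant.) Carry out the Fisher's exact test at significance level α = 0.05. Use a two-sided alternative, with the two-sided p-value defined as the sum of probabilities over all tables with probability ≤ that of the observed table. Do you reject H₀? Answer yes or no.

Margins: r₁=18, r₂=15, c₁=15, c₂=18, n=33
p_obs = C(18,9)·C(15,6)/C(33,15); sum pmf over tables with pmf ≤ p_obs
p-value (two-sided) = 0.72851
At α=0.05: p ≥ α → fail to reject H₀

reject H₀: no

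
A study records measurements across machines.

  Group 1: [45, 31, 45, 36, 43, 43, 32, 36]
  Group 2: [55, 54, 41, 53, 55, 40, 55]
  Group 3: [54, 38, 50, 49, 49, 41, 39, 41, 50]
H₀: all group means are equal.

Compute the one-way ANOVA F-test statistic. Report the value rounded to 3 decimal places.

Group means [38.88, 50.43, 45.67], grand mean 44.792
SSB = Σnᵢ(x̄ᵢ−x̄)² = 509.369; SSW = ΣΣ(x−x̄ᵢ)² = 790.589
MSB = 509.369/2 = 254.6845; MSW = 790.589/21 = 37.6471
F = MSB/MSW = 6.7650
df = (2, 21)

test statistic = 6.765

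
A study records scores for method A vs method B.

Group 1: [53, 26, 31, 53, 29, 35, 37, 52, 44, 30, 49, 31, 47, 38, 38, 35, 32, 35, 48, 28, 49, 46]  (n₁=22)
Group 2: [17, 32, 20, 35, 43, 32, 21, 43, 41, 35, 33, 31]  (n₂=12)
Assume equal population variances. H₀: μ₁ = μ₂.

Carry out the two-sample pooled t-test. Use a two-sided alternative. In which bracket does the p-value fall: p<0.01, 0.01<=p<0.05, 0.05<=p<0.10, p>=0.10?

p-value bracket: 0.01<=p<0.05

x̄₁=39.364, s₁=8.942, n₁=22
x̄₂=31.917, s₂=8.702, n₂=12
s_p² = [21·8.942² + 11·8.702²]/32 = 78.5002
SE = √(s_p²·(1/22+1/12)) = 3.1796
t = (39.364−31.917)/3.1796 = 2.3421
df = 32
p-value (two-sided) = 0.02556
→ bracket: 0.01<=p<0.05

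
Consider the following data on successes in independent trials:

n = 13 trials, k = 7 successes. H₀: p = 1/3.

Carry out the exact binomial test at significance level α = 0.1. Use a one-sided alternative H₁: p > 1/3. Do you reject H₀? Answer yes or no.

Exact binomial: n=13, k=7, p₀=1/3=0.3333
P(X≥7) from Σ C(n,i)·p₀^i·(1−p₀)^(n−i)
p-value (one-sided, H₁ greater) = 0.10354
At α=0.1: p ≥ α → fail to reject H₀

reject H₀: no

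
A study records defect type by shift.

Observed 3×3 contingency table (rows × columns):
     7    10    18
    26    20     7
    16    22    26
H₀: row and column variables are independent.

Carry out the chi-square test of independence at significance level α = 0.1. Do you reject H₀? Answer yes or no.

reject H₀: yes

Row totals [35, 53, 64], col totals [49, 52, 51], n=152
χ² = (7−11.28)²/11.28 + (10−11.97)²/11.97 + (18−11.74)²/11.74 + (26−17.09)²/17.09 + (20−18.13)²/18.13 + (7−17.78)²/17.78 + (16−20.63)²/20.63 + (22−21.89)²/21.89 + (26−21.47)²/21.47 = 18.6608
df = 4
p-value (upper-tail) = 0.00092
At α=0.1: p < α → reject H₀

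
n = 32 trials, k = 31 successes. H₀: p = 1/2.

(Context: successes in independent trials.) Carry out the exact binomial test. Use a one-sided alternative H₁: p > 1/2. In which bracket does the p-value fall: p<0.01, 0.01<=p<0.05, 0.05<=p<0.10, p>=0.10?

p-value bracket: p<0.01

Exact binomial: n=32, k=31, p₀=1/2=0.5000
P(X≥31) from Σ C(n,i)·p₀^i·(1−p₀)^(n−i)
p-value (one-sided, H₁ greater) = 0.00000
→ bracket: p<0.01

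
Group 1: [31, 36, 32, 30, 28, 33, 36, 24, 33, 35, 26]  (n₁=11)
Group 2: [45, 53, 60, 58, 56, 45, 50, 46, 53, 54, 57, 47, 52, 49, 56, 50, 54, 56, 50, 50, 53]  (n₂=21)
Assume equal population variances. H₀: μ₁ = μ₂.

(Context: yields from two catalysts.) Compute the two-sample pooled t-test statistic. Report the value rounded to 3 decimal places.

test statistic = -13.361

x̄₁=31.273, s₁=3.977, n₁=11
x̄₂=52.095, s₂=4.288, n₂=21
s_p² = [10·3.977² + 20·4.288²]/30 = 17.5330
SE = √(s_p²·(1/11+1/21)) = 1.5585
t = (31.273−52.095)/1.5585 = -13.3609
df = 30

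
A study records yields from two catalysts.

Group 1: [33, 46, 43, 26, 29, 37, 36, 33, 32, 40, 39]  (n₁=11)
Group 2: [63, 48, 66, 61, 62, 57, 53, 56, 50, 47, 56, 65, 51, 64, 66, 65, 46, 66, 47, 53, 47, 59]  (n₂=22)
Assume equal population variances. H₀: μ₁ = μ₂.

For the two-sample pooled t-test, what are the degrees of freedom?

degrees of freedom = 31

df = n₁ + n₂ − 2 = 11 + 22 − 2 = 31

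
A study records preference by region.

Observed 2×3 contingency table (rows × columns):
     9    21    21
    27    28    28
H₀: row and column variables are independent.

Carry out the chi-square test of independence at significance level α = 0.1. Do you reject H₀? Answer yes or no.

reject H₀: no

Row totals [51, 83], col totals [36, 49, 49], n=134
χ² = (9−13.70)²/13.70 + (21−18.65)²/18.65 + (21−18.65)²/18.65 + (27−22.30)²/22.30 + (28−30.35)²/30.35 + (28−30.35)²/30.35 = 3.5613
df = 2
p-value (upper-tail) = 0.16853
At α=0.1: p ≥ α → fail to reject H₀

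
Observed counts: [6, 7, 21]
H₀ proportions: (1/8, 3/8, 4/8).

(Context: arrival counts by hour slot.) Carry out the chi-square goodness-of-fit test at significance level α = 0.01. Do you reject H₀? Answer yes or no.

n = 34; E_i = n·p_i = [4.25, 12.75, 17.00]
χ² = (6−4.25)²/4.25 + (7−12.75)²/12.75 + (21−17.00)²/17.00 = 4.2549
df = 2
p-value (upper-tail) = 0.11914
At α=0.01: p ≥ α → fail to reject H₀

reject H₀: no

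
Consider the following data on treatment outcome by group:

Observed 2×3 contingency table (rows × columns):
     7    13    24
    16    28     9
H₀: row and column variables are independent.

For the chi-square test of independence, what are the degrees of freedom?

df = (r−1)(c−1) = (2−1)·(3−1) = 2

degrees of freedom = 2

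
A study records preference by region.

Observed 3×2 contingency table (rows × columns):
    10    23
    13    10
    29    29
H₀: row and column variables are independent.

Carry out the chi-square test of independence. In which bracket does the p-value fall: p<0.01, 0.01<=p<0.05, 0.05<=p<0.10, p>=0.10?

Row totals [33, 23, 58], col totals [52, 62], n=114
χ² = (10−15.05)²/15.05 + (23−17.95)²/17.95 + (13−10.49)²/10.49 + (10−12.51)²/12.51 + (29−26.46)²/26.46 + (29−31.54)²/31.54 = 4.6713
df = 2
p-value (upper-tail) = 0.09675
→ bracket: 0.05<=p<0.10

p-value bracket: 0.05<=p<0.10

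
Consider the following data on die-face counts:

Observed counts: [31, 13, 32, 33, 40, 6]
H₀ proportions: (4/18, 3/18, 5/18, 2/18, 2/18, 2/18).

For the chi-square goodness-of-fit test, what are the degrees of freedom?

df = k − 1 = 6 − 1 = 5

degrees of freedom = 5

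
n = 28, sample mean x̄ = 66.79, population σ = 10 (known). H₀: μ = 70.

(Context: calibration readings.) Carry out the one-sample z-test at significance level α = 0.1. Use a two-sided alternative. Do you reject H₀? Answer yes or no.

reject H₀: yes

SE = σ/√n = 10/√28 = 1.8898
z = (x̄−μ₀)/SE = (66.79−70)/1.8898 = -1.6986
p-value (two-sided) = 0.08940
At α=0.1: p < α → reject H₀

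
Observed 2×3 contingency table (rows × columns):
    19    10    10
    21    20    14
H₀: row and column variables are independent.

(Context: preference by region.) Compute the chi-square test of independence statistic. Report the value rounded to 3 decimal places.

test statistic = 1.418

Row totals [39, 55], col totals [40, 30, 24], n=94
χ² = (19−16.60)²/16.60 + (10−12.45)²/12.45 + (10−9.96)²/9.96 + (21−23.40)²/23.40 + (20−17.55)²/17.55 + (14−14.04)²/14.04 = 1.4177
df = 2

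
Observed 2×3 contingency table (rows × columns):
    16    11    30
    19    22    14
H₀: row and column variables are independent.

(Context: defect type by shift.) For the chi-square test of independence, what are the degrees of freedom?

df = (r−1)(c−1) = (2−1)·(3−1) = 2

degrees of freedom = 2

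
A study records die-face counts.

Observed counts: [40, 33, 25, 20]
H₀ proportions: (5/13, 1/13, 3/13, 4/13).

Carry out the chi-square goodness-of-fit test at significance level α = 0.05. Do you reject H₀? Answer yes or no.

n = 118; E_i = n·p_i = [45.38, 9.08, 27.23, 36.31]
χ² = (40−45.38)²/45.38 + (33−9.08)²/9.08 + (25−27.23)²/27.23 + (20−36.31)²/36.31 = 71.1977
df = 3
p-value (upper-tail) = 0.00000
At α=0.05: p < α → reject H₀

reject H₀: yes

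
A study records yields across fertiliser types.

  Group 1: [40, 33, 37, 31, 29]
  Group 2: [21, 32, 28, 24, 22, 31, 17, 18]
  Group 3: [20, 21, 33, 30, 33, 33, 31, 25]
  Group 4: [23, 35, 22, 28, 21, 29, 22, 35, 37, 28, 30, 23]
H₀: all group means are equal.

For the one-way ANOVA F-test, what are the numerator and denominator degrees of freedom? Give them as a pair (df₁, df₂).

k = 4 groups, N = 33 total
df = (k−1, N−k) = (4−1, 33−4) = (3, 29)

degrees of freedom = [3, 29]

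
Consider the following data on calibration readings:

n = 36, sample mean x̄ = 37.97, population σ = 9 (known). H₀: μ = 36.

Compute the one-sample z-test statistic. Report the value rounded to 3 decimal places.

SE = σ/√n = 9/√36 = 1.5000
z = (x̄−μ₀)/SE = (37.97−36)/1.5000 = 1.3133

test statistic = 1.313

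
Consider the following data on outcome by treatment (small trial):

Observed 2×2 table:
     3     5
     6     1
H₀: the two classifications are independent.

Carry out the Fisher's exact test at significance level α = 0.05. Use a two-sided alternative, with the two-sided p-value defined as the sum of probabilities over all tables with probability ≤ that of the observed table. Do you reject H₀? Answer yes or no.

reject H₀: no

Margins: r₁=8, r₂=7, c₁=9, c₂=6, n=15
p_obs = C(8,3)·C(7,6)/C(15,9); sum pmf over tables with pmf ≤ p_obs
p-value (two-sided) = 0.11888
At α=0.05: p ≥ α → fail to reject H₀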